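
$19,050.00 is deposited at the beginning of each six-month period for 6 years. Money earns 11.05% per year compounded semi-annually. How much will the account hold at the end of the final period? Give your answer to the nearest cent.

$329,870.70

This is an annuity due: 12 deposits of $19,050.00 at the beginning of each six-month period.
Periodic rate r = 0.1105/2 per half-year; n is counted in half-years.
FV = PMT × [((1+r)^n − 1)/r] × (1+r) = 19,050 × [(1+r)^12 − 1] / r × (1+r) = $329,870.70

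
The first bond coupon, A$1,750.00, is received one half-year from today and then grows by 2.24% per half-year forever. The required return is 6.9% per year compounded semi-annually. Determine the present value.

A$144,628.10

Periodic rate r = 0.069/2 per half-year.
Growing perpetuity (Gordon): PV = PMT₁ / (r − g) = 1,750 / (r − 0.0224) = A$144,628.10.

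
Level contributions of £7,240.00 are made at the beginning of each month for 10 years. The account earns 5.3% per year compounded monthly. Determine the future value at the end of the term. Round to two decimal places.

£1,147,519.30

This is an annuity due: 120 deposits of £7,240.00 at the beginning of each month.
Periodic rate r = 0.053/12 per month; n is counted in months.
FV = PMT × [((1+r)^n − 1)/r] × (1+r) = 7,240 × [(1+r)^120 − 1] / r × (1+r) = £1,147,519.30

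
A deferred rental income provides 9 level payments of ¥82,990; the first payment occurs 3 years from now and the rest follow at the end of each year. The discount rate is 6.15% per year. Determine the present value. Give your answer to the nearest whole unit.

¥497,705

Ordinary annuity of 9 payments, first payment at period 3.
Periodic rate r = 0.0615 per year.
The ordinary-annuity PV formula values the stream one period before the first payment (period 2); discount that back 2 periods:
PV₀ = 82,990 × [1 − (1+r)^−9] / r × (1+r)^−2 = ¥497,705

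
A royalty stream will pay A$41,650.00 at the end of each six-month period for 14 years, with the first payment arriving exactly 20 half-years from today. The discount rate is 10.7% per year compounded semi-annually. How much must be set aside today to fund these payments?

Ordinary annuity of 28 payments, first payment at period 20.
Periodic rate r = 0.107/2 per half-year; n is counted in half-years.
The ordinary-annuity PV formula values the stream one period before the first payment (period 19); discount that back 19 periods:
PV₀ = 41,650 × [1 − (1+r)^−28] / r × (1+r)^−19 = A$221,993.83

A$221,993.83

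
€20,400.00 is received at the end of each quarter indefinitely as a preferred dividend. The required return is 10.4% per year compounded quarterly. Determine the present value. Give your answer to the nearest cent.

€784,615.38

Periodic rate r = 0.104/4 per quarter.
Level perpetuity: PV = PMT / r = 20,400 / (0.104/4) = €784,615.38.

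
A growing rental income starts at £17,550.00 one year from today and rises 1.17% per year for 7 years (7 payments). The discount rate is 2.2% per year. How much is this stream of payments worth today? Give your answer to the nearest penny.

£116,631.52

Periodic rate r = 0.022 per year.
Growing ordinary annuity: PV = PMT₁ × [1 − ((1+g)/(1+r))^n] / (r − g) = 17,550 × [1 − ((1+0.0117)/(1+r))^7] / (r − 0.0117) = £116,631.52.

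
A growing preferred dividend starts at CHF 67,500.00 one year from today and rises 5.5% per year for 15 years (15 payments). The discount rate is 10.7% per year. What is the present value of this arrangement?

Periodic rate r = 0.107 per year.
Growing ordinary annuity: PV = PMT₁ × [1 − ((1+g)/(1+r))^n] / (r − g) = 67,500 × [1 − ((1+0.055)/(1+r))^15] / (r − 0.055) = CHF 667,304.05.

CHF 667,304.05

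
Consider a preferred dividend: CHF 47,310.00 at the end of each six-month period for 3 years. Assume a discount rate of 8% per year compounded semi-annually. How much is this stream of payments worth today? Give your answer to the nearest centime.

This is an ordinary annuity: 6 payments of CHF 47,310.00 at the end of each six-month period.
Periodic rate r = 0.08/2 per half-year; n is counted in half-years.
PV = PMT × [(1 − (1+r)^−n)/r] = 47,310 × [1 − (1+r)^−6] / r = CHF 248,005.49

CHF 248,005.49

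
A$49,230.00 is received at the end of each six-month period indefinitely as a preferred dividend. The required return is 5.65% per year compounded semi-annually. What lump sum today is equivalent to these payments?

Periodic rate r = 0.0565/2 per half-year.
Level perpetuity: PV = PMT / r = 49,230 / (0.0565/2) = A$1,742,654.87.

A$1,742,654.87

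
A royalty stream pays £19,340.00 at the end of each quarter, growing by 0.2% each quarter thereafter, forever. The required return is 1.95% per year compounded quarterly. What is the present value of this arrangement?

Periodic rate r = 0.0195/4 per quarter.
Growing perpetuity (Gordon): PV = PMT₁ / (r − g) = 19,340 / (r − 0.002) = £6,726,956.52.

£6,726,956.52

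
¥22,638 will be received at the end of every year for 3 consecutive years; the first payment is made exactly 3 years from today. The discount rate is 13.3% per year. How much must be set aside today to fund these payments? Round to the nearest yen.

Ordinary annuity of 3 payments, first payment at period 3.
Periodic rate r = 0.133 per year.
The ordinary-annuity PV formula values the stream one period before the first payment (period 2); discount that back 2 periods:
PV₀ = 22,638 × [1 − (1+r)^−3] / r × (1+r)^−2 = ¥41,428

¥41,428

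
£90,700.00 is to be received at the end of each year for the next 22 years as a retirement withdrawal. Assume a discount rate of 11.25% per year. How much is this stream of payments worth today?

This is an ordinary annuity: 22 payments of £90,700.00 at the end of each year.
Periodic rate r = 0.1125 per year.
PV = PMT × [(1 − (1+r)^−n)/r] = 90,700 × [1 − (1+r)^−22] / r = £728,980.08

£728,980.08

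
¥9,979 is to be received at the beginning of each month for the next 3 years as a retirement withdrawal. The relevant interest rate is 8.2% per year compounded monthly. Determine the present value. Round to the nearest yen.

¥319,682

This is an annuity due: 36 payments of ¥9,979 at the beginning of each month.
Periodic rate r = 0.082/12 per month; n is counted in months.
PV = PMT × [(1 − (1+r)^−n)/r] × (1+r) = 9,979 × [1 − (1+r)^−36] / r × (1+r) = ¥319,682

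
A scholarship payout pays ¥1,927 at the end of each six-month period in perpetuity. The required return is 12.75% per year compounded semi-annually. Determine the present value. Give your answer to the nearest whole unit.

Periodic rate r = 0.1275/2 per half-year.
Level perpetuity: PV = PMT / r = 1,927 / (0.1275/2) = ¥30,227.

¥30,227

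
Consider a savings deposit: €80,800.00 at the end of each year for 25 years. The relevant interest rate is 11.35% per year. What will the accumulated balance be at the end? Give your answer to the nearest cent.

€9,751,462.49

This is an ordinary annuity: 25 deposits of €80,800.00 at the end of each year.
Periodic rate r = 0.1135 per year.
FV = PMT × [((1+r)^n − 1)/r] = 80,800 × [(1+r)^25 − 1] / r = €9,751,462.49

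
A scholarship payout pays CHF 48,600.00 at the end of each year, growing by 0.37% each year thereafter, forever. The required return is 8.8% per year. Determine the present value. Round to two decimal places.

CHF 576,512.46

Periodic rate r = 0.088 per year.
Growing perpetuity (Gordon): PV = PMT₁ / (r − g) = 48,600 / (r − 0.0037) = CHF 576,512.46.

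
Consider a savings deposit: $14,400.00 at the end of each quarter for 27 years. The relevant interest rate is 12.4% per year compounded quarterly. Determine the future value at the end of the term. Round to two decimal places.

$12,093,951.45

This is an ordinary annuity: 108 deposits of $14,400.00 at the end of each quarter.
Periodic rate r = 0.124/4 per quarter; n is counted in quarters.
FV = PMT × [((1+r)^n − 1)/r] = 14,400 × [(1+r)^108 − 1] / r = $12,093,951.45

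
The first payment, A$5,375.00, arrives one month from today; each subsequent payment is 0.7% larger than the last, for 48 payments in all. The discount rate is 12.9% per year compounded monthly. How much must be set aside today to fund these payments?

Periodic rate r = 0.129/12 per month; n is counted in months.
Growing ordinary annuity: PV = PMT₁ × [1 − ((1+g)/(1+r))^n] / (r − g) = 5,375 × [1 − ((1+0.007)/(1+r))^48] / (r − 0.007) = A$234,215.71.

A$234,215.71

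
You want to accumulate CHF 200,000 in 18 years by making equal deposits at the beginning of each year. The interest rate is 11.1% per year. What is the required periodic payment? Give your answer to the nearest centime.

Level annuity due; solve FV = PMT × [((1+r)^n − 1)/r] × (1+r) for PMT.
Periodic rate r = 0.111 per year.
With n = 18: PMT = 200,000 / ([((1+r)^n − 1)/r] × (1+r)) = CHF 3,536.34

CHF 3,536.34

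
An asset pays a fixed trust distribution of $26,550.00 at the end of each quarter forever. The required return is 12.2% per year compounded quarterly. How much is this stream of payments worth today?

Periodic rate r = 0.122/4 per quarter.
Level perpetuity: PV = PMT / r = 26,550 / (0.122/4) = $870,491.80.

$870,491.80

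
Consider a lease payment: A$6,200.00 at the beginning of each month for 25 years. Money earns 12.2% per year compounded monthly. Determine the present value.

This is an annuity due: 300 payments of A$6,200.00 at the beginning of each month.
Periodic rate r = 0.122/12 per month; n is counted in months.
PV = PMT × [(1 − (1+r)^−n)/r] × (1+r) = 6,200 × [1 − (1+r)^−300] / r × (1+r) = A$586,408.49

A$586,408.49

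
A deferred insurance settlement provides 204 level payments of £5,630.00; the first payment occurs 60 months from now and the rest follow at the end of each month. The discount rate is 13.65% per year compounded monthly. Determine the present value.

£228,670.77

Ordinary annuity of 204 payments, first payment at period 60.
Periodic rate r = 0.1365/12 per month; n is counted in months.
The ordinary-annuity PV formula values the stream one period before the first payment (period 59); discount that back 59 periods:
PV₀ = 5,630 × [1 − (1+r)^−204] / r × (1+r)^−59 = £228,670.77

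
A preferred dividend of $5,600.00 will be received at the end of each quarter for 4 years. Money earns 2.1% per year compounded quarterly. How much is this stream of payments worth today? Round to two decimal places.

$85,724.47

This is an ordinary annuity: 16 payments of $5,600.00 at the end of each quarter.
Periodic rate r = 0.021/4 per quarter; n is counted in quarters.
PV = PMT × [(1 − (1+r)^−n)/r] = 5,600 × [1 − (1+r)^−16] / r = $85,724.47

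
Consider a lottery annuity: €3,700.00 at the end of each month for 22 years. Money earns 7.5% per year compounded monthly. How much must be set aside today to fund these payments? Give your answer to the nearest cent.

€477,721.15

This is an ordinary annuity: 264 payments of €3,700.00 at the end of each month.
Periodic rate r = 0.075/12 per month; n is counted in months.
PV = PMT × [(1 − (1+r)^−n)/r] = 3,700 × [1 − (1+r)^−264] / r = €477,721.15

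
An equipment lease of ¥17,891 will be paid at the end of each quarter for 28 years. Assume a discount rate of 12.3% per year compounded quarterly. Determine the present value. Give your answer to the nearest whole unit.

This is an ordinary annuity: 112 payments of ¥17,891 at the end of each quarter.
Periodic rate r = 0.123/4 per quarter; n is counted in quarters.
PV = PMT × [(1 − (1+r)^−n)/r] = 17,891 × [1 − (1+r)^−112] / r = ¥562,250

¥562,250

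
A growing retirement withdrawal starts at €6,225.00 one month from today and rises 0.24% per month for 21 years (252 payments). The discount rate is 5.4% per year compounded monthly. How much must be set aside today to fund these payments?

Periodic rate r = 0.054/12 per month; n is counted in months.
Growing ordinary annuity: PV = PMT₁ × [1 − ((1+g)/(1+r))^n] / (r − g) = 6,225 × [1 − ((1+0.0024)/(1+r))^252] / (r − 0.0024) = €1,214,916.34.

€1,214,916.34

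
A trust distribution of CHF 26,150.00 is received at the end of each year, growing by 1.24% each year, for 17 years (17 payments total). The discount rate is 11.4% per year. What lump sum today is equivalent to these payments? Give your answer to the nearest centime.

Periodic rate r = 0.114 per year.
Growing ordinary annuity: PV = PMT₁ × [1 − ((1+g)/(1+r))^n] / (r − g) = 26,150 × [1 − ((1+0.0124)/(1+r))^17] / (r − 0.0124) = CHF 206,739.28.

CHF 206,739.28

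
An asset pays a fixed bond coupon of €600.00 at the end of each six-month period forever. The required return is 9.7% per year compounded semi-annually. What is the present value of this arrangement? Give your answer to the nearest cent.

Periodic rate r = 0.097/2 per half-year.
Level perpetuity: PV = PMT / r = 600 / (0.097/2) = €12,371.13.

€12,371.13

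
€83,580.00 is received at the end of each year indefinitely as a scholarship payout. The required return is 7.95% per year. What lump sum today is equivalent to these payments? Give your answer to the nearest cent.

€1,051,320.75

Periodic rate r = 0.0795 per year.
Level perpetuity: PV = PMT / r = 83,580 / (0.0795) = €1,051,320.75.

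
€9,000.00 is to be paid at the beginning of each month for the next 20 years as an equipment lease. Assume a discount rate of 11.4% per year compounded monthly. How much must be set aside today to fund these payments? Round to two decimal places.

This is an annuity due: 240 payments of €9,000.00 at the beginning of each month.
Periodic rate r = 0.114/12 per month; n is counted in months.
PV = PMT × [(1 − (1+r)^−n)/r] × (1+r) = 9,000 × [1 − (1+r)^−240] / r × (1+r) = €857,488.61

€857,488.61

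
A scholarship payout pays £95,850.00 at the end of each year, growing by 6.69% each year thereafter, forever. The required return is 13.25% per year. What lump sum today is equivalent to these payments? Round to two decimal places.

£1,461,128.05

Periodic rate r = 0.1325 per year.
Growing perpetuity (Gordon): PV = PMT₁ / (r − g) = 95,850 / (r − 0.0669) = £1,461,128.05.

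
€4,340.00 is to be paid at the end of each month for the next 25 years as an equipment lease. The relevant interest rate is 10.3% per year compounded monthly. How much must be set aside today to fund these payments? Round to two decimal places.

This is an ordinary annuity: 300 payments of €4,340.00 at the end of each month.
Periodic rate r = 0.103/12 per month; n is counted in months.
PV = PMT × [(1 − (1+r)^−n)/r] = 4,340 × [1 − (1+r)^−300] / r = €466,699.89

€466,699.89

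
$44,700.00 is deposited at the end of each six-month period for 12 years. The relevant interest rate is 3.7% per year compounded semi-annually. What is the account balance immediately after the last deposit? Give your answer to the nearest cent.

$1,335,246.16

This is an ordinary annuity: 24 deposits of $44,700.00 at the end of each six-month period.
Periodic rate r = 0.037/2 per half-year; n is counted in half-years.
FV = PMT × [((1+r)^n − 1)/r] = 44,700 × [(1+r)^24 − 1] / r = $1,335,246.16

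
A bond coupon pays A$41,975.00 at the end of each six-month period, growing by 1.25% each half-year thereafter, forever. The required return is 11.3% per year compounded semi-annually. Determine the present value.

Periodic rate r = 0.113/2 per half-year.
Growing perpetuity (Gordon): PV = PMT₁ / (r − g) = 41,975 / (r − 0.0125) = A$953,977.27.

A$953,977.27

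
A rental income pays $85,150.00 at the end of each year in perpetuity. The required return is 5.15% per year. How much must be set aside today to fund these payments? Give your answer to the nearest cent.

$1,653,398.06

Periodic rate r = 0.0515 per year.
Level perpetuity: PV = PMT / r = 85,150 / (0.0515) = $1,653,398.06.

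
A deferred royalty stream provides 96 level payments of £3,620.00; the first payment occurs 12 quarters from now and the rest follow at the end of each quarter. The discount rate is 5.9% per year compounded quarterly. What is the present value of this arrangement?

Ordinary annuity of 96 payments, first payment at period 12.
Periodic rate r = 0.059/4 per quarter; n is counted in quarters.
The ordinary-annuity PV formula values the stream one period before the first payment (period 11); discount that back 11 periods:
PV₀ = 3,620 × [1 − (1+r)^−96] / r × (1+r)^−11 = £157,686.90

£157,686.90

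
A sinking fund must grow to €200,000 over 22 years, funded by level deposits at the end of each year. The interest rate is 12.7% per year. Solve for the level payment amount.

€1,972.36

Level ordinary annuity; solve FV = PMT × [((1+r)^n − 1)/r] for PMT.
Periodic rate r = 0.127 per year.
With n = 22: PMT = 200,000 / ([((1+r)^n − 1)/r]) = €1,972.36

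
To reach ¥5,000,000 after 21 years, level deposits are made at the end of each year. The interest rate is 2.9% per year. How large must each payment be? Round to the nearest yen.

Level ordinary annuity; solve FV = PMT × [((1+r)^n − 1)/r] for PMT.
Periodic rate r = 0.029 per year.
With n = 21: PMT = 5,000,000 / ([((1+r)^n − 1)/r]) = ¥176,242

¥176,242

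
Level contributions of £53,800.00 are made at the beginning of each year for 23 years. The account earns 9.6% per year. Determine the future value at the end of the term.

£4,443,614.66

This is an annuity due: 23 deposits of £53,800.00 at the beginning of each year.
Periodic rate r = 0.096 per year.
FV = PMT × [((1+r)^n − 1)/r] × (1+r) = 53,800 × [(1+r)^23 − 1] / r × (1+r) = £4,443,614.66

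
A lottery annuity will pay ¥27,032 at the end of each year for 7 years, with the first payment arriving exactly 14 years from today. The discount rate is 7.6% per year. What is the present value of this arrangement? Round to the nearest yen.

¥55,058

Ordinary annuity of 7 payments, first payment at period 14.
Periodic rate r = 0.076 per year.
The ordinary-annuity PV formula values the stream one period before the first payment (period 13); discount that back 13 periods:
PV₀ = 27,032 × [1 − (1+r)^−7] / r × (1+r)^−13 = ¥55,058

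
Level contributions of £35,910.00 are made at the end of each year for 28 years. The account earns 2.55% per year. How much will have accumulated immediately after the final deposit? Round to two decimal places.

£1,441,954.87

This is an ordinary annuity: 28 deposits of £35,910.00 at the end of each year.
Periodic rate r = 0.0255 per year.
FV = PMT × [((1+r)^n − 1)/r] = 35,910 × [(1+r)^28 − 1] / r = £1,441,954.87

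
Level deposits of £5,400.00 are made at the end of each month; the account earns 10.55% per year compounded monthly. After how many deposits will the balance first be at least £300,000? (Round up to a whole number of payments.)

Periodic rate r = 0.1055/12 per month; n is counted in months.
Ordinary annuity FV: 300,000 = 5,400 × [((1+r)^n − 1)/r].
(1+r)^n = 1 + 300,000 × r / 5,400, so n = ln(1 + 300,000·r/5,400) / ln(1+r) = 45.44.
Round up to a whole number of payments: n = 46.

46 payments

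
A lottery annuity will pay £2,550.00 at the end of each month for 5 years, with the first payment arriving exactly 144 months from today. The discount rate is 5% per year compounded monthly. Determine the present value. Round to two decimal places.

Ordinary annuity of 60 payments, first payment at period 144.
Periodic rate r = 0.05/12 per month; n is counted in months.
The ordinary-annuity PV formula values the stream one period before the first payment (period 143); discount that back 143 periods:
PV₀ = 2,550 × [1 − (1+r)^−60] / r × (1+r)^−143 = £74,560.77

£74,560.77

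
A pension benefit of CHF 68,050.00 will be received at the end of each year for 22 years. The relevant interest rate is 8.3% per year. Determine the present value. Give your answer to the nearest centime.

CHF 677,998.60

This is an ordinary annuity: 22 payments of CHF 68,050.00 at the end of each year.
Periodic rate r = 0.083 per year.
PV = PMT × [(1 − (1+r)^−n)/r] = 68,050 × [1 − (1+r)^−22] / r = CHF 677,998.60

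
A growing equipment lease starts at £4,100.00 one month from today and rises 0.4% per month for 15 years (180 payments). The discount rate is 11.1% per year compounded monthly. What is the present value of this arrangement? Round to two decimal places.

Periodic rate r = 0.111/12 per month; n is counted in months.
Growing ordinary annuity: PV = PMT₁ × [1 − ((1+g)/(1+r))^n] / (r − g) = 4,100 × [1 − ((1+0.004)/(1+r))^180] / (r − 0.004) = £475,519.07.

£475,519.07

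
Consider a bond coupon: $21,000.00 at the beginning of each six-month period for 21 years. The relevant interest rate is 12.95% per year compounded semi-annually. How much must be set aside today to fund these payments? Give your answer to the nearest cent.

This is an annuity due: 42 payments of $21,000.00 at the beginning of each six-month period.
Periodic rate r = 0.1295/2 per half-year; n is counted in half-years.
PV = PMT × [(1 − (1+r)^−n)/r] × (1+r) = 21,000 × [1 − (1+r)^−42] / r × (1+r) = $320,560.03

$320,560.03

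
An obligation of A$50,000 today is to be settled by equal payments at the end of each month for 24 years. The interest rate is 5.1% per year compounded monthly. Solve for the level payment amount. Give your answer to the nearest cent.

A$301.34

Level ordinary annuity; solve PV = PMT × [(1 − (1+r)^−n)/r] for PMT.
Periodic rate r = 0.051/12 per month; n is counted in months.
With n = 288: PMT = 50,000 / ([(1 − (1+r)^−n)/r]) = A$301.34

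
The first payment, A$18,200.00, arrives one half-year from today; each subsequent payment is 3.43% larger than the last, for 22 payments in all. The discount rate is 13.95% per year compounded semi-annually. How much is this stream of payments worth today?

A$268,792.54

Periodic rate r = 0.1395/2 per half-year; n is counted in half-years.
Growing ordinary annuity: PV = PMT₁ × [1 − ((1+g)/(1+r))^n] / (r − g) = 18,200 × [1 − ((1+0.0343)/(1+r))^22] / (r − 0.0343) = A$268,792.54.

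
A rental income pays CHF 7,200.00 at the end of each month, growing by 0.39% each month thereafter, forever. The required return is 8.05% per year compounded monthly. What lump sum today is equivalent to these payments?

CHF 2,563,798.22

Periodic rate r = 0.0805/12 per month.
Growing perpetuity (Gordon): PV = PMT₁ / (r − g) = 7,200 / (r − 0.0039) = CHF 2,563,798.22.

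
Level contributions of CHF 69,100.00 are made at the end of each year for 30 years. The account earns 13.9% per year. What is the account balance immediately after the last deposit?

This is an ordinary annuity: 30 deposits of CHF 69,100.00 at the end of each year.
Periodic rate r = 0.139 per year.
FV = PMT × [((1+r)^n − 1)/r] = 69,100 × [(1+r)^30 − 1] / r = CHF 24,173,208.30

CHF 24,173,208.30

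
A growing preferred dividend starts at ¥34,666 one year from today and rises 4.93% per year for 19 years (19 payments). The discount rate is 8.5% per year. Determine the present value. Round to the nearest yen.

¥456,798

Periodic rate r = 0.085 per year.
Growing ordinary annuity: PV = PMT₁ × [1 − ((1+g)/(1+r))^n] / (r − g) = 34,666 × [1 − ((1+0.0493)/(1+r))^19] / (r − 0.0493) = ¥456,798.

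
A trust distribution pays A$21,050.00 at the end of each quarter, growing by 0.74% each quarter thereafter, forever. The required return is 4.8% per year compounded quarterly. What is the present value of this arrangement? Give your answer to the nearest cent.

Periodic rate r = 0.048/4 per quarter.
Growing perpetuity (Gordon): PV = PMT₁ / (r − g) = 21,050 / (r − 0.0074) = A$4,576,086.96.

A$4,576,086.96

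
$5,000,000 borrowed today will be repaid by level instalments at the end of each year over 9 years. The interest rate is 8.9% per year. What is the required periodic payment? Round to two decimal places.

$830,606.60

Level ordinary annuity; solve PV = PMT × [(1 − (1+r)^−n)/r] for PMT.
Periodic rate r = 0.089 per year.
With n = 9: PMT = 5,000,000 / ([(1 − (1+r)^−n)/r]) = $830,606.60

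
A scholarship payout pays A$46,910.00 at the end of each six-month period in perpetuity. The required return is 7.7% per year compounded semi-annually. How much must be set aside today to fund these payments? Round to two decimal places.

A$1,218,441.56

Periodic rate r = 0.077/2 per half-year.
Level perpetuity: PV = PMT / r = 46,910 / (0.077/2) = A$1,218,441.56.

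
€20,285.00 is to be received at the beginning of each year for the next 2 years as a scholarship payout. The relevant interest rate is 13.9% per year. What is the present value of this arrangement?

€38,094.48

This is an annuity due: 2 payments of €20,285.00 at the beginning of each year.
Periodic rate r = 0.139 per year.
PV = PMT × [(1 − (1+r)^−n)/r] × (1+r) = 20,285 × [1 − (1+r)^−2] / r × (1+r) = €38,094.48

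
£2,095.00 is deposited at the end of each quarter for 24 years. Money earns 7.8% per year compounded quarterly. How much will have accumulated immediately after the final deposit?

This is an ordinary annuity: 96 deposits of £2,095.00 at the end of each quarter.
Periodic rate r = 0.078/4 per quarter; n is counted in quarters.
FV = PMT × [((1+r)^n − 1)/r] = 2,095 × [(1+r)^96 − 1] / r = £578,563.14

£578,563.14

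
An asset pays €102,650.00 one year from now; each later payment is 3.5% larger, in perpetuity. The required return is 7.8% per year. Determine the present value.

Periodic rate r = 0.078 per year.
Growing perpetuity (Gordon): PV = PMT₁ / (r − g) = 102,650 / (r − 0.035) = €2,387,209.30.

€2,387,209.30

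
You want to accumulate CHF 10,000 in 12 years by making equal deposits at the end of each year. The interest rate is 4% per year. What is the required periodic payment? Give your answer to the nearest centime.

CHF 665.52

Level ordinary annuity; solve FV = PMT × [((1+r)^n − 1)/r] for PMT.
Periodic rate r = 0.04 per year.
With n = 12: PMT = 10,000 / ([((1+r)^n − 1)/r]) = CHF 665.52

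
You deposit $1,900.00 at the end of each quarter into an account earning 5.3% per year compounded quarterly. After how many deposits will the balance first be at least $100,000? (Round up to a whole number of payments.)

41 payments

Periodic rate r = 0.053/4 per quarter; n is counted in quarters.
Ordinary annuity FV: 100,000 = 1,900 × [((1+r)^n − 1)/r].
(1+r)^n = 1 + 100,000 × r / 1,900, so n = ln(1 + 100,000·r/1,900) / ln(1+r) = 40.19.
Round up to a whole number of payments: n = 41.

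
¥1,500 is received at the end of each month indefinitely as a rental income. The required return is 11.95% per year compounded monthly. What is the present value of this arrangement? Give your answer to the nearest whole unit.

Periodic rate r = 0.1195/12 per month.
Level perpetuity: PV = PMT / r = 1,500 / (0.1195/12) = ¥150,628.

¥150,628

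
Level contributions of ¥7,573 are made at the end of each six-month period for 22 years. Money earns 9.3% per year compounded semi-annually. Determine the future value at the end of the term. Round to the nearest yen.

This is an ordinary annuity: 44 deposits of ¥7,573 at the end of each six-month period.
Periodic rate r = 0.093/2 per half-year; n is counted in half-years.
FV = PMT × [((1+r)^n − 1)/r] = 7,573 × [(1+r)^44 − 1] / r = ¥1,040,349

¥1,040,349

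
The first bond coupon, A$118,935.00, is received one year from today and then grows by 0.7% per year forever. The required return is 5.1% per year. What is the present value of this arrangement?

Periodic rate r = 0.051 per year.
Growing perpetuity (Gordon): PV = PMT₁ / (r − g) = 118,935 / (r − 0.007) = A$2,703,068.18.

A$2,703,068.18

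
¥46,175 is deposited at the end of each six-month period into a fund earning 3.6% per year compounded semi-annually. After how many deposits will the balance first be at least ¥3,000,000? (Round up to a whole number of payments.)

Periodic rate r = 0.036/2 per half-year; n is counted in half-years.
Ordinary annuity FV: 3,000,000 = 46,175 × [((1+r)^n − 1)/r].
(1+r)^n = 1 + 3,000,000 × r / 46,175, so n = ln(1 + 3,000,000·r/46,175) / ln(1+r) = 43.41.
Round up to a whole number of payments: n = 44.

44 payments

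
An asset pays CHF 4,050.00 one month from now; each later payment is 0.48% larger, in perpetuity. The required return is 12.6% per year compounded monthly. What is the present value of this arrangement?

Periodic rate r = 0.126/12 per month.
Growing perpetuity (Gordon): PV = PMT₁ / (r − g) = 4,050 / (r − 0.0048) = CHF 710,526.32.

CHF 710,526.32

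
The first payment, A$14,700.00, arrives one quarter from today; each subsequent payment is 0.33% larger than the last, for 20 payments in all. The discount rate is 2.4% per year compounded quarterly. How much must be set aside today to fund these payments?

A$284,913.74

Periodic rate r = 0.024/4 per quarter; n is counted in quarters.
Growing ordinary annuity: PV = PMT₁ × [1 − ((1+g)/(1+r))^n] / (r − g) = 14,700 × [1 − ((1+0.0033)/(1+r))^20] / (r − 0.0033) = A$284,913.74.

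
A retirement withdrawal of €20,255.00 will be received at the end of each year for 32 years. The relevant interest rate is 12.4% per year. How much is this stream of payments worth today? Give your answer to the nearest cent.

This is an ordinary annuity: 32 payments of €20,255.00 at the end of each year.
Periodic rate r = 0.124 per year.
PV = PMT × [(1 − (1+r)^−n)/r] = 20,255 × [1 − (1+r)^−32] / r = €159,468.95

€159,468.95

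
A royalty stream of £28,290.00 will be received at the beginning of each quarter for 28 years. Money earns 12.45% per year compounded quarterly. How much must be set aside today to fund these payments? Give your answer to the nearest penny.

This is an annuity due: 112 payments of £28,290.00 at the beginning of each quarter.
Periodic rate r = 0.1245/4 per quarter; n is counted in quarters.
PV = PMT × [(1 − (1+r)^−n)/r] × (1+r) = 28,290 × [1 − (1+r)^−112] / r × (1+r) = £906,938.80

£906,938.80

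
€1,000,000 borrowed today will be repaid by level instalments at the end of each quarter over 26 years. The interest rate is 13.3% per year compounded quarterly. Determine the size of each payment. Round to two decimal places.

Level ordinary annuity; solve PV = PMT × [(1 − (1+r)^−n)/r] for PMT.
Periodic rate r = 0.133/4 per quarter; n is counted in quarters.
With n = 104: PMT = 1,000,000 / ([(1 − (1+r)^−n)/r]) = €34,395.89

€34,395.89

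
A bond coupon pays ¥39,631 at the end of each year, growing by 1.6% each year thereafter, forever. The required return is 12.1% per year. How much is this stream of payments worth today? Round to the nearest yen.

¥377,438

Periodic rate r = 0.121 per year.
Growing perpetuity (Gordon): PV = PMT₁ / (r − g) = 39,631 / (r − 0.016) = ¥377,438.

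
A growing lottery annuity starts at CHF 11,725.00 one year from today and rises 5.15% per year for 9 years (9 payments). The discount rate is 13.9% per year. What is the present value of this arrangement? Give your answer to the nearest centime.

Periodic rate r = 0.139 per year.
Growing ordinary annuity: PV = PMT₁ × [1 − ((1+g)/(1+r))^n] / (r − g) = 11,725 × [1 − ((1+0.0515)/(1+r))^9] / (r − 0.0515) = CHF 68,735.84.

CHF 68,735.84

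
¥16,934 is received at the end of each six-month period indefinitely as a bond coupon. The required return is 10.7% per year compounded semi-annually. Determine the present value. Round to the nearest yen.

Periodic rate r = 0.107/2 per half-year.
Level perpetuity: PV = PMT / r = 16,934 / (0.107/2) = ¥316,523.

¥316,523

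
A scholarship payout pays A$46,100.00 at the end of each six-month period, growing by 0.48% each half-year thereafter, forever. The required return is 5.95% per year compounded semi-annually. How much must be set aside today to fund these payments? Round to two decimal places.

Periodic rate r = 0.0595/2 per half-year.
Growing perpetuity (Gordon): PV = PMT₁ / (r − g) = 46,100 / (r − 0.0048) = A$1,847,695.39.

A$1,847,695.39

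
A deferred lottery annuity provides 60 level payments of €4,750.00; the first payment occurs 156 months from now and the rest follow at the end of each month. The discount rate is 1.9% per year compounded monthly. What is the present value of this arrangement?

€212,594.89

Ordinary annuity of 60 payments, first payment at period 156.
Periodic rate r = 0.019/12 per month; n is counted in months.
The ordinary-annuity PV formula values the stream one period before the first payment (period 155); discount that back 155 periods:
PV₀ = 4,750 × [1 − (1+r)^−60] / r × (1+r)^−155 = €212,594.89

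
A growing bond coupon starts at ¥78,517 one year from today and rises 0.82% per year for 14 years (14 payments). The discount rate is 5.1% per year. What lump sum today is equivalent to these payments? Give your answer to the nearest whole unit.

¥809,482

Periodic rate r = 0.051 per year.
Growing ordinary annuity: PV = PMT₁ × [1 − ((1+g)/(1+r))^n] / (r − g) = 78,517 × [1 − ((1+0.0082)/(1+r))^14] / (r − 0.0082) = ¥809,482.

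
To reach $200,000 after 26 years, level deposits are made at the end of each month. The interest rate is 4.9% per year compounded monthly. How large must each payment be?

Level ordinary annuity; solve FV = PMT × [((1+r)^n − 1)/r] for PMT.
Periodic rate r = 0.049/12 per month; n is counted in months.
With n = 312: PMT = 200,000 / ([((1+r)^n − 1)/r]) = $318.28

$318.28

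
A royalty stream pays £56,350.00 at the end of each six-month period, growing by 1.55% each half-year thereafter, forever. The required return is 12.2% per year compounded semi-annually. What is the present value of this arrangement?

Periodic rate r = 0.122/2 per half-year.
Growing perpetuity (Gordon): PV = PMT₁ / (r − g) = 56,350 / (r − 0.0155) = £1,238,461.54.

£1,238,461.54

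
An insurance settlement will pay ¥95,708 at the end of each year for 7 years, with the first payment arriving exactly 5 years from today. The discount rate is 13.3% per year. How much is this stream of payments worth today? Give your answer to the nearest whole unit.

Ordinary annuity of 7 payments, first payment at period 5.
Periodic rate r = 0.133 per year.
The ordinary-annuity PV formula values the stream one period before the first payment (period 4); discount that back 4 periods:
PV₀ = 95,708 × [1 − (1+r)^−7] / r × (1+r)^−4 = ¥254,486

¥254,486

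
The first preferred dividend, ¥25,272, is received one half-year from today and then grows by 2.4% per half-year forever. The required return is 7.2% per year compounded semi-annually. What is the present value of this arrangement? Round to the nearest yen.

¥2,106,000

Periodic rate r = 0.072/2 per half-year.
Growing perpetuity (Gordon): PV = PMT₁ / (r − g) = 25,272 / (r − 0.024) = ¥2,106,000.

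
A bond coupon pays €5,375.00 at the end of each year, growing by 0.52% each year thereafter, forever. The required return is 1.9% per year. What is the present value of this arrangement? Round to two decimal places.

€389,492.75

Periodic rate r = 0.019 per year.
Growing perpetuity (Gordon): PV = PMT₁ / (r − g) = 5,375 / (r − 0.0052) = €389,492.75.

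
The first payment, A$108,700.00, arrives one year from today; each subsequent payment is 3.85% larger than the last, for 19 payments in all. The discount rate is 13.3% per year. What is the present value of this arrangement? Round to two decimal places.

A$930,401.14

Periodic rate r = 0.133 per year.
Growing ordinary annuity: PV = PMT₁ × [1 − ((1+g)/(1+r))^n] / (r − g) = 108,700 × [1 − ((1+0.0385)/(1+r))^19] / (r − 0.0385) = A$930,401.14.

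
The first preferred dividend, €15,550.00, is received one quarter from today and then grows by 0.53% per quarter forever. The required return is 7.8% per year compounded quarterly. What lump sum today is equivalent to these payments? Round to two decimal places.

€1,095,070.42

Periodic rate r = 0.078/4 per quarter.
Growing perpetuity (Gordon): PV = PMT₁ / (r − g) = 15,550 / (r − 0.0053) = €1,095,070.42.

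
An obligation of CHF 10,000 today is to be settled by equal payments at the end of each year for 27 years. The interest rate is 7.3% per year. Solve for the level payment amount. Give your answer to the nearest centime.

CHF 858.03

Level ordinary annuity; solve PV = PMT × [(1 − (1+r)^−n)/r] for PMT.
Periodic rate r = 0.073 per year.
With n = 27: PMT = 10,000 / ([(1 − (1+r)^−n)/r]) = CHF 858.03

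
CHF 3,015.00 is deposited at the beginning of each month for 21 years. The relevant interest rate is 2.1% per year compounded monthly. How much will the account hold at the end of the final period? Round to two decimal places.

This is an annuity due: 252 deposits of CHF 3,015.00 at the beginning of each month.
Periodic rate r = 0.021/12 per month; n is counted in months.
FV = PMT × [((1+r)^n − 1)/r] × (1+r) = 3,015 × [(1+r)^252 − 1] / r × (1+r) = CHF 955,549.42

CHF 955,549.42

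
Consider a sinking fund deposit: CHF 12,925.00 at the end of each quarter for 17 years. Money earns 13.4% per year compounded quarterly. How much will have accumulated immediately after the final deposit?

CHF 3,240,769.03

This is an ordinary annuity: 68 deposits of CHF 12,925.00 at the end of each quarter.
Periodic rate r = 0.134/4 per quarter; n is counted in quarters.
FV = PMT × [((1+r)^n − 1)/r] = 12,925 × [(1+r)^68 − 1] / r = CHF 3,240,769.03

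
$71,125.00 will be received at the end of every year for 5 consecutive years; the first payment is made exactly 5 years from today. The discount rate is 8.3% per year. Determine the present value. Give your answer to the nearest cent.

$204,809.64

Ordinary annuity of 5 payments, first payment at period 5.
Periodic rate r = 0.083 per year.
The ordinary-annuity PV formula values the stream one period before the first payment (period 4); discount that back 4 periods:
PV₀ = 71,125 × [1 − (1+r)^−5] / r × (1+r)^−4 = $204,809.64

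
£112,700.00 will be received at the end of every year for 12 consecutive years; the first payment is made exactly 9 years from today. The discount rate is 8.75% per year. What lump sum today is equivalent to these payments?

£417,768.39

Ordinary annuity of 12 payments, first payment at period 9.
Periodic rate r = 0.0875 per year.
The ordinary-annuity PV formula values the stream one period before the first payment (period 8); discount that back 8 periods:
PV₀ = 112,700 × [1 − (1+r)^−12] / r × (1+r)^−8 = £417,768.39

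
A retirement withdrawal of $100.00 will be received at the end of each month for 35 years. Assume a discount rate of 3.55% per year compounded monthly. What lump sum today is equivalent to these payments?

This is an ordinary annuity: 420 payments of $100.00 at the end of each month.
Periodic rate r = 0.0355/12 per month; n is counted in months.
PV = PMT × [(1 − (1+r)^−n)/r] = 100 × [1 − (1+r)^−420] / r = $24,027.33

$24,027.33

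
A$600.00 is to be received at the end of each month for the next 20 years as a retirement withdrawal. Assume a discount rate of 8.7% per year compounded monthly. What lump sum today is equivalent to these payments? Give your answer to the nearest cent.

A$68,141.33

This is an ordinary annuity: 240 payments of A$600.00 at the end of each month.
Periodic rate r = 0.087/12 per month; n is counted in months.
PV = PMT × [(1 − (1+r)^−n)/r] = 600 × [1 − (1+r)^−240] / r = A$68,141.33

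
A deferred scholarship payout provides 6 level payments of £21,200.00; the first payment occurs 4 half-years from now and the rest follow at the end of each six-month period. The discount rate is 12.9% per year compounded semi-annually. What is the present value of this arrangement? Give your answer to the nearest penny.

Ordinary annuity of 6 payments, first payment at period 4.
Periodic rate r = 0.129/2 per half-year; n is counted in half-years.
The ordinary-annuity PV formula values the stream one period before the first payment (period 3); discount that back 3 periods:
PV₀ = 21,200 × [1 − (1+r)^−6] / r × (1+r)^−3 = £85,214.15

£85,214.15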